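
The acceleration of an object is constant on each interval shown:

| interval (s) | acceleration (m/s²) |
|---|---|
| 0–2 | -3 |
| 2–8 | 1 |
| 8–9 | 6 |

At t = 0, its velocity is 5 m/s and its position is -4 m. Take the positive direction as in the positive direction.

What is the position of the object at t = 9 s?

20 m

On each constant-a segment, Δv = aΔt and Δx = v₀Δt + ½aΔt²; chain segment to segment.
0–2 s: v starts 5 m/s; Δx = 5·2 + ½·-3·2² = 4 m; v ends -1 m/s.
2–8 s: v starts -1 m/s; Δx = -1·6 + ½·1·6² = 12 m; v ends 5 m/s.
8–9 s: v starts 5 m/s; Δx = 5·1 + ½·6·1² = 8 m; v ends 11 m/s.
x(9) = -4 + Σ Δx = 20 m.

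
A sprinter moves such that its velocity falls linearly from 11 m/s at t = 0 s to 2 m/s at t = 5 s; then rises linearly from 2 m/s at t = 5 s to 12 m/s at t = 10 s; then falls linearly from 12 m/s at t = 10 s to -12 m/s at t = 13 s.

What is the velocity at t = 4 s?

On 0–5 s the graph is linear from 11 to 2 m/s: v(4) = 11 + (2 − 11)·(4 − 0)/(5 − 0) = 3.8 m/s.

3.8 m/s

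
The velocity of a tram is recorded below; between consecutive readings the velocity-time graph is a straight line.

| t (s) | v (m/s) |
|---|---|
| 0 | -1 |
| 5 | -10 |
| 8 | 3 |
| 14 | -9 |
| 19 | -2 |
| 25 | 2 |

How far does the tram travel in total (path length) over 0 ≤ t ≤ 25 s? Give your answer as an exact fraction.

Distance (not displacement) is the total path length: add the absolute areas under v-t.
0–5 s: |½(-1 + -10)(5)| = 27.5 m
5–8 s: v = 0 at t = 95/13 s; triangle areas 150/13 + 27/26 = 327/26 m
8–14 s: v = 0 at t = 9.5 s; triangle areas 2.25 + 20.25 = 22.5 m
14–19 s: |½(-9 + -2)(5)| = 27.5 m
19–25 s: v = 0 at t = 22 s; triangle areas 3 + 3 = 6 m
Total distance = 1249/13 m

1249/13 m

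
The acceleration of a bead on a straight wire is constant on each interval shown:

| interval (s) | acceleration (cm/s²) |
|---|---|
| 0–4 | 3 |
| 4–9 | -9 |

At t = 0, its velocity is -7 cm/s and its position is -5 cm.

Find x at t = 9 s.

-96.5 cm

On each constant-a segment, Δv = aΔt and Δx = v₀Δt + ½aΔt²; chain segment to segment.
0–4 s: v starts -7 cm/s; Δx = -7·4 + ½·3·4² = -4 cm; v ends 5 cm/s.
4–9 s: v starts 5 cm/s; Δx = 5·5 + ½·-9·5² = -87.5 cm; v ends -40 cm/s.
x(9) = -5 + Σ Δx = -96.5 cm.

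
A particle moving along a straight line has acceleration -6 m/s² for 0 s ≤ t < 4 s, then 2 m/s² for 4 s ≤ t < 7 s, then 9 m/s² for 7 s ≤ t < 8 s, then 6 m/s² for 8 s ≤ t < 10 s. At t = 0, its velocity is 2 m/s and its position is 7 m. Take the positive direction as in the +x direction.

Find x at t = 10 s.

-103.5 m

On each constant-a segment, Δv = aΔt and Δx = v₀Δt + ½aΔt²; chain segment to segment.
0–4 s: v starts 2 m/s; Δx = 2·4 + ½·-6·4² = -40 m; v ends -22 m/s.
4–7 s: v starts -22 m/s; Δx = -22·3 + ½·2·3² = -57 m; v ends -16 m/s.
7–8 s: v starts -16 m/s; Δx = -16·1 + ½·9·1² = -11.5 m; v ends -7 m/s.
8–10 s: v starts -7 m/s; Δx = -7·2 + ½·6·2² = -2 m; v ends 5 m/s.
x(10) = 7 + Σ Δx = -103.5 m.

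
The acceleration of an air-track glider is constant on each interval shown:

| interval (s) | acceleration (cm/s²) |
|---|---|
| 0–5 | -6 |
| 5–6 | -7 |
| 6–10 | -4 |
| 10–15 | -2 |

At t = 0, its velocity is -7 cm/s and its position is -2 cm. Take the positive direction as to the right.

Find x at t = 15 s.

On each constant-a segment, Δv = aΔt and Δx = v₀Δt + ½aΔt²; chain segment to segment.
0–5 s: v starts -7 cm/s; Δx = -7·5 + ½·-6·5² = -110 cm; v ends -37 cm/s.
5–6 s: v starts -37 cm/s; Δx = -37·1 + ½·-7·1² = -40.5 cm; v ends -44 cm/s.
6–10 s: v starts -44 cm/s; Δx = -44·4 + ½·-4·4² = -208 cm; v ends -60 cm/s.
10–15 s: v starts -60 cm/s; Δx = -60·5 + ½·-2·5² = -325 cm; v ends -70 cm/s.
x(15) = -2 + Σ Δx = -685.5 cm.

-685.5 cm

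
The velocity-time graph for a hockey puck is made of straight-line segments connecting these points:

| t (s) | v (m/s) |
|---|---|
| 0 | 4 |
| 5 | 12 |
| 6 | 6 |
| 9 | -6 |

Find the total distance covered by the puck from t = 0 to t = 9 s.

Total distance travelled is ∫|v| dt — sum the magnitudes of each area piece.
0–5 s: |½(4 + 12)(5)| = 40 m
5–6 s: |½(12 + 6)(1)| = 9 m
6–9 s: v = 0 at t = 7.5 s; triangle areas 4.5 + 4.5 = 9 m
Total distance = 58 m

58 m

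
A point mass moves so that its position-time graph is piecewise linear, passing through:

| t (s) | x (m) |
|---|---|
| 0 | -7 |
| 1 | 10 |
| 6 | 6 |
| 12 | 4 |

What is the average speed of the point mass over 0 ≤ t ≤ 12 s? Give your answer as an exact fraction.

23/12 m/s

Average speed = (total path length)/(elapsed time); on a piecewise-linear x-t graph the path length is Σ|Δx|.
0–1 s: |Δx| = |10 − -7| = 17 m
1–6 s: |Δx| = |6 − 10| = 4 m
6–12 s: |Δx| = |4 − 6| = 2 m
Total path = 23 m; average speed = 23/12 = 23/12 m/s.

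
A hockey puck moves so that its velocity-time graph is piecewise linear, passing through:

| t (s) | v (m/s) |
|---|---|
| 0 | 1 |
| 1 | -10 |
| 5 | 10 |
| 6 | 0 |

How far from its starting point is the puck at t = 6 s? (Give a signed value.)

Displacement is the signed area under the v-t curve.
0–1 s: ½(1 + -10)(1) = -4.5 m
1–5 s: ½(-10 + 10)(4) = 0 m
5–6 s: ½(10 + 0)(1) = 5 m
Net displacement = 0.5 m

0.5 m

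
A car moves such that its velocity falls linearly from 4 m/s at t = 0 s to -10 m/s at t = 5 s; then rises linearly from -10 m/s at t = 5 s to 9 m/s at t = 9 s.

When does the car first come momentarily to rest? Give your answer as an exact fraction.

v changes sign on 0–5 s (from 4 to -10); the graph is linear there, so v = 0 at t = 0 + (-4)·(5 − 0)/(-10 − 4) = 10/7 s.

t = 10/7 s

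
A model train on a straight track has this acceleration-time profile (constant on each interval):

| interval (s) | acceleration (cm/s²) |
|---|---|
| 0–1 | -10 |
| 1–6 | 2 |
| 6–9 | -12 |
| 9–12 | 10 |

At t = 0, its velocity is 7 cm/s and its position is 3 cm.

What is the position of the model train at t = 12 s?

-60 cm

On each constant-a segment, Δv = aΔt and Δx = v₀Δt + ½aΔt²; chain segment to segment.
0–1 s: v starts 7 cm/s; Δx = 7·1 + ½·-10·1² = 2 cm; v ends -3 cm/s.
1–6 s: v starts -3 cm/s; Δx = -3·5 + ½·2·5² = 10 cm; v ends 7 cm/s.
6–9 s: v starts 7 cm/s; Δx = 7·3 + ½·-12·3² = -33 cm; v ends -29 cm/s.
9–12 s: v starts -29 cm/s; Δx = -29·3 + ½·10·3² = -42 cm; v ends 1 cm/s.
x(12) = 3 + Σ Δx = -60 cm.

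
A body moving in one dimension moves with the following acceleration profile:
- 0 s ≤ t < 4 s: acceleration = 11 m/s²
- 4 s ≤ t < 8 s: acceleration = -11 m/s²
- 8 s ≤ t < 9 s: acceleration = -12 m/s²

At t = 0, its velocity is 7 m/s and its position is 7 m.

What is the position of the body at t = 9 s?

240 m

On each constant-a segment, Δv = aΔt and Δx = v₀Δt + ½aΔt²; chain segment to segment.
0–4 s: v starts 7 m/s; Δx = 7·4 + ½·11·4² = 116 m; v ends 51 m/s.
4–8 s: v starts 51 m/s; Δx = 51·4 + ½·-11·4² = 116 m; v ends 7 m/s.
8–9 s: v starts 7 m/s; Δx = 7·1 + ½·-12·1² = 1 m; v ends -5 m/s.
x(9) = 7 + Σ Δx = 240 m.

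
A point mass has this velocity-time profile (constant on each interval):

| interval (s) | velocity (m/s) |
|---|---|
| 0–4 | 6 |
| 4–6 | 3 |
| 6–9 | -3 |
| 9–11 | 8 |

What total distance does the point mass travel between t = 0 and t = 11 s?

55 m

Total distance travelled is ∫|v| dt — sum the magnitudes of each area piece.
0–4 s: |6| × 4 = 24 m
4–6 s: |3| × 2 = 6 m
6–9 s: |-3| × 3 = 9 m
9–11 s: |8| × 2 = 16 m
Total distance = 55 m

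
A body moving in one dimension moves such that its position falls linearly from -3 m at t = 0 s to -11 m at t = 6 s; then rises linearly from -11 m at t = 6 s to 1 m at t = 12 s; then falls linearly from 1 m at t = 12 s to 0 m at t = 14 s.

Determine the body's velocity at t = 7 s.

Velocity is the slope of the x-t graph on 6–12 s: (1 − -11)/(12 − 6) = 2 m/s.

2 m/s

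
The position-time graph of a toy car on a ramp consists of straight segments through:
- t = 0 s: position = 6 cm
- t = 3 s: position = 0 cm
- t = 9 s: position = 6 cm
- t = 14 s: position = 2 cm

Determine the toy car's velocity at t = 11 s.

Velocity is the slope of the x-t graph on 9–14 s: (2 − 6)/(14 − 9) = -0.8 cm/s.

-0.8 cm/s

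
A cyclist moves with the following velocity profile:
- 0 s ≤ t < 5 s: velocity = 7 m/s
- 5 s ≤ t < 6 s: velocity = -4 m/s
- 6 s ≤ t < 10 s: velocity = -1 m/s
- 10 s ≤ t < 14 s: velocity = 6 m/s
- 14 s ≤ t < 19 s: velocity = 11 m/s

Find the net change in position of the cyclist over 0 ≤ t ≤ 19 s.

106 m

Displacement is the signed area under the v-t curve.
0–5 s: 7 × 5 = 35 m
5–6 s: -4 × 1 = -4 m
6–10 s: -1 × 4 = -4 m
10–14 s: 6 × 4 = 24 m
14–19 s: 11 × 5 = 55 m
Net displacement = 106 m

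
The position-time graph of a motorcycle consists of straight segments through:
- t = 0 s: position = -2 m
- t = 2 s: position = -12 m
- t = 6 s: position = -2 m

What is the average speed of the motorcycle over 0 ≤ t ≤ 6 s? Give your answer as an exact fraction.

10/3 m/s

Average speed = (total path length)/(elapsed time); on a piecewise-linear x-t graph the path length is Σ|Δx|.
0–2 s: |Δx| = |-12 − -2| = 10 m
2–6 s: |Δx| = |-2 − -12| = 10 m
Total path = 20 m; average speed = 20/6 = 10/3 m/s.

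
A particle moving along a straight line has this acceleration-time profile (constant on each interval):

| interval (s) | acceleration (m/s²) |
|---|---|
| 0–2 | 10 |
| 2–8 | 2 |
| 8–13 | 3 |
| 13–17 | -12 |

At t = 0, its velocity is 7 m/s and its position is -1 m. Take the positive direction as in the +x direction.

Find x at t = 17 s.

583.5 m

On each constant-a segment, Δv = aΔt and Δx = v₀Δt + ½aΔt²; chain segment to segment.
0–2 s: v starts 7 m/s; Δx = 7·2 + ½·10·2² = 34 m; v ends 27 m/s.
2–8 s: v starts 27 m/s; Δx = 27·6 + ½·2·6² = 198 m; v ends 39 m/s.
8–13 s: v starts 39 m/s; Δx = 39·5 + ½·3·5² = 232.5 m; v ends 54 m/s.
13–17 s: v starts 54 m/s; Δx = 54·4 + ½·-12·4² = 120 m; v ends 6 m/s.
x(17) = -1 + Σ Δx = 583.5 m.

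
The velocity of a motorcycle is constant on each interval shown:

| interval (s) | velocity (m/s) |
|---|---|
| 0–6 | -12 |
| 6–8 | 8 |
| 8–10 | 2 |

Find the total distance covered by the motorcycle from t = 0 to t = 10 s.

92 m

Distance (not displacement) is the total path length: add the absolute areas under v-t.
0–6 s: |-12| × 6 = 72 m
6–8 s: |8| × 2 = 16 m
8–10 s: |2| × 2 = 4 m
Total distance = 92 m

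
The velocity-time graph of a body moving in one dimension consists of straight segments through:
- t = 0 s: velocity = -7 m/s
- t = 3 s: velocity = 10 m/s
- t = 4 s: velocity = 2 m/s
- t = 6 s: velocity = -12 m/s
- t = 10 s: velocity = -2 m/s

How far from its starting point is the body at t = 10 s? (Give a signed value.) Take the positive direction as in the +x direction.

-27.5 m

Net displacement equals the area under the velocity-time graph (areas below the axis count negative).
0–3 s: ½(-7 + 10)(3) = 4.5 m
3–4 s: ½(10 + 2)(1) = 6 m
4–6 s: ½(2 + -12)(2) = -10 m
6–10 s: ½(-12 + -2)(4) = -28 m
Net displacement = -27.5 m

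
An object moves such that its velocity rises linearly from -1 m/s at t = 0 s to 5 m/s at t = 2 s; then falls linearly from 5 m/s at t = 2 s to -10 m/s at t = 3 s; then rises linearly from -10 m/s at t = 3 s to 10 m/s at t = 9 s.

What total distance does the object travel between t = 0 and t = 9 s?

Distance (not displacement) is the total path length: add the absolute areas under v-t.
0–2 s: v = 0 at t = 1/3 s; triangle areas 1/6 + 25/6 = 13/3 m
2–3 s: v = 0 at t = 7/3 s; triangle areas 5/6 + 10/3 = 25/6 m
3–9 s: v = 0 at t = 6 s; triangle areas 15 + 15 = 30 m
Total distance = 38.5 m

38.5 m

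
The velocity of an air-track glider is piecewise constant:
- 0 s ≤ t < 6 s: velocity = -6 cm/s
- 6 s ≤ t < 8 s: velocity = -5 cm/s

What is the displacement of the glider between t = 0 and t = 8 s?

-46 cm

Displacement is the signed area under the v-t curve.
0–6 s: -6 × 6 = -36 cm
6–8 s: -5 × 2 = -10 cm
Net displacement = -46 cm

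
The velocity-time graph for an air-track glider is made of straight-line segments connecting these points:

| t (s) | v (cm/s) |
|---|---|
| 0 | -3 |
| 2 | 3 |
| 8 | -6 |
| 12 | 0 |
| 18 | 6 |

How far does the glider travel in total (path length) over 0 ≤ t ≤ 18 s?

48 cm

Distance (not displacement) is the total path length: add the absolute areas under v-t.
0–2 s: v = 0 at t = 1 s; triangle areas 1.5 + 1.5 = 3 cm
2–8 s: v = 0 at t = 4 s; triangle areas 3 + 12 = 15 cm
8–12 s: |½(-6 + 0)(4)| = 12 cm
12–18 s: |½(0 + 6)(6)| = 18 cm
Total distance = 48 cm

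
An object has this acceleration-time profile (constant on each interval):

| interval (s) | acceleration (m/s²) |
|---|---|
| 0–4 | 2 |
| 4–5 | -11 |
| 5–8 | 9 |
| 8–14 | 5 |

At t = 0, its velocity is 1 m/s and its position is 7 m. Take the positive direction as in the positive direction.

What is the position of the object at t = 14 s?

305 m

On each constant-a segment, Δv = aΔt and Δx = v₀Δt + ½aΔt²; chain segment to segment.
0–4 s: v starts 1 m/s; Δx = 1·4 + ½·2·4² = 20 m; v ends 9 m/s.
4–5 s: v starts 9 m/s; Δx = 9·1 + ½·-11·1² = 3.5 m; v ends -2 m/s.
5–8 s: v starts -2 m/s; Δx = -2·3 + ½·9·3² = 34.5 m; v ends 25 m/s.
8–14 s: v starts 25 m/s; Δx = 25·6 + ½·5·6² = 240 m; v ends 55 m/s.
x(14) = 7 + Σ Δx = 305 m.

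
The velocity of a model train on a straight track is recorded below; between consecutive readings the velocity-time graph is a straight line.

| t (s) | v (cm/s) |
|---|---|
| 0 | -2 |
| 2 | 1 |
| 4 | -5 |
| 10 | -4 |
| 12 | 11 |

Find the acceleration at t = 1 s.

1.5 cm/s²

Acceleration is the slope of the v-t graph on 0–2 s: (1 − -2)/(2 − 0) = 1.5 cm/s².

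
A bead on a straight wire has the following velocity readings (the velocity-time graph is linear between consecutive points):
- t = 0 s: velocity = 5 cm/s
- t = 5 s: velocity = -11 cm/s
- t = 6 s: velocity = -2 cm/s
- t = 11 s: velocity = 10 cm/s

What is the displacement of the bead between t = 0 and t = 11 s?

-1.5 cm

Net displacement equals the area under the velocity-time graph (areas below the axis count negative).
0–5 s: ½(5 + -11)(5) = -15 cm
5–6 s: ½(-11 + -2)(1) = -6.5 cm
6–11 s: ½(-2 + 10)(5) = 20 cm
Net displacement = -1.5 cm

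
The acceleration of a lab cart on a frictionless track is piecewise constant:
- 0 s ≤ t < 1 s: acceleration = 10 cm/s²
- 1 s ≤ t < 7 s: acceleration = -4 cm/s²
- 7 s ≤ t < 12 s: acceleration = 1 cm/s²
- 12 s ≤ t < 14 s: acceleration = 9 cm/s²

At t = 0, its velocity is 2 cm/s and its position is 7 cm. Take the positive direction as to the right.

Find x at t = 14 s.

-29.5 cm

On each constant-a segment, Δv = aΔt and Δx = v₀Δt + ½aΔt²; chain segment to segment.
0–1 s: v starts 2 cm/s; Δx = 2·1 + ½·10·1² = 7 cm; v ends 12 cm/s.
1–7 s: v starts 12 cm/s; Δx = 12·6 + ½·-4·6² = 0 cm; v ends -12 cm/s.
7–12 s: v starts -12 cm/s; Δx = -12·5 + ½·1·5² = -47.5 cm; v ends -7 cm/s.
12–14 s: v starts -7 cm/s; Δx = -7·2 + ½·9·2² = 4 cm; v ends 11 cm/s.
x(14) = 7 + Σ Δx = -29.5 cm.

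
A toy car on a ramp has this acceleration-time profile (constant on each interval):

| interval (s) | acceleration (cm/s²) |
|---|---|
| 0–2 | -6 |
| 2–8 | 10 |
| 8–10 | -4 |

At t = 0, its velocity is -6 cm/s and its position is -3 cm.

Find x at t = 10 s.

121 cm

On each constant-a segment, Δv = aΔt and Δx = v₀Δt + ½aΔt²; chain segment to segment.
0–2 s: v starts -6 cm/s; Δx = -6·2 + ½·-6·2² = -24 cm; v ends -18 cm/s.
2–8 s: v starts -18 cm/s; Δx = -18·6 + ½·10·6² = 72 cm; v ends 42 cm/s.
8–10 s: v starts 42 cm/s; Δx = 42·2 + ½·-4·2² = 76 cm; v ends 34 cm/s.
x(10) = -3 + Σ Δx = 121 cm.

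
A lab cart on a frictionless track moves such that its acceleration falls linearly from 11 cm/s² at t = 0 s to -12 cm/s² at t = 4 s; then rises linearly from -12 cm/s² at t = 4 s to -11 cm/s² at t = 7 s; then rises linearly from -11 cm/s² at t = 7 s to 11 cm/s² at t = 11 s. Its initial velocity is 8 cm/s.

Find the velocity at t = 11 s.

-28.5 cm/s

Δv equals the area under the a-t graph; then v = v₀ + Δv.
0–4 s: ½(11 + -12)(4) = -2 cm/s
4–7 s: ½(-12 + -11)(3) = -34.5 cm/s
7–11 s: ½(-11 + 11)(4) = 0 cm/s
Δv = -36.5 cm/s, so v(11) = 8 + (-36.5) = -28.5 cm/s.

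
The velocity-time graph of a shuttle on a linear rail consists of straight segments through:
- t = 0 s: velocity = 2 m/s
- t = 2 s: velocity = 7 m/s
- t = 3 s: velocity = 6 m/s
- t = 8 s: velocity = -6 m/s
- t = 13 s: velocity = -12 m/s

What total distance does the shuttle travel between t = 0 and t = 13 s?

75.5 m

Distance (not displacement) is the total path length: add the absolute areas under v-t.
0–2 s: |½(2 + 7)(2)| = 9 m
2–3 s: |½(7 + 6)(1)| = 6.5 m
3–8 s: v = 0 at t = 5.5 s; triangle areas 7.5 + 7.5 = 15 m
8–13 s: |½(-6 + -12)(5)| = 45 m
Total distance = 75.5 m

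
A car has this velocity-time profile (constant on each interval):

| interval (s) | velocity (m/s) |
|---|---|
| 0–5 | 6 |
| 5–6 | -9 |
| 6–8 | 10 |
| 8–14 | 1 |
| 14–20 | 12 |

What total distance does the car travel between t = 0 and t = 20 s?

137 m

Distance (not displacement) is the total path length: add the absolute areas under v-t.
0–5 s: |6| × 5 = 30 m
5–6 s: |-9| × 1 = 9 m
6–8 s: |10| × 2 = 20 m
8–14 s: |1| × 6 = 6 m
14–20 s: |12| × 6 = 72 m
Total distance = 137 m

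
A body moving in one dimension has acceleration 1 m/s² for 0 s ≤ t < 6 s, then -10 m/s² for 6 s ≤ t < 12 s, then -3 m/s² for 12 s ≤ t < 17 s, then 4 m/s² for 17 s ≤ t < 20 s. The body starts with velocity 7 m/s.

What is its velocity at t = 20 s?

Δv equals the area under the a-t graph; then v = v₀ + Δv.
0–6 s: 1 × 6 = 6 m/s
6–12 s: -10 × 6 = -60 m/s
12–17 s: -3 × 5 = -15 m/s
17–20 s: 4 × 3 = 12 m/s
Δv = -57 m/s, so v(20) = 7 + (-57) = -50 m/s.

-50 m/s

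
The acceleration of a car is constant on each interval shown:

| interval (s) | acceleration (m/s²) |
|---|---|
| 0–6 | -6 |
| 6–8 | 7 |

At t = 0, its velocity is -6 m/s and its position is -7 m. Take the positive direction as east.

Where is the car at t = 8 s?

On each constant-a segment, Δv = aΔt and Δx = v₀Δt + ½aΔt²; chain segment to segment.
0–6 s: v starts -6 m/s; Δx = -6·6 + ½·-6·6² = -144 m; v ends -42 m/s.
6–8 s: v starts -42 m/s; Δx = -42·2 + ½·7·2² = -70 m; v ends -28 m/s.
x(8) = -7 + Σ Δx = -221 m.

-221 m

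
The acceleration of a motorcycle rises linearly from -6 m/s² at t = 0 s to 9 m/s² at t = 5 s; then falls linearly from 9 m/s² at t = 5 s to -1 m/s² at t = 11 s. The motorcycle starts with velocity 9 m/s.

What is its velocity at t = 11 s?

40.5 m/s

Δv equals the area under the a-t graph; then v = v₀ + Δv.
0–5 s: ½(-6 + 9)(5) = 7.5 m/s
5–11 s: ½(9 + -1)(6) = 24 m/s
Δv = 31.5 m/s, so v(11) = 9 + (31.5) = 40.5 m/s.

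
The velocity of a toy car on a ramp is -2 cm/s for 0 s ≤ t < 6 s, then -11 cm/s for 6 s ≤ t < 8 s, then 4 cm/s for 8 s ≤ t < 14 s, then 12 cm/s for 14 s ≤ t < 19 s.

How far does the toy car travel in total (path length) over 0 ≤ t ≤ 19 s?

Distance (not displacement) is the total path length: add the absolute areas under v-t.
0–6 s: |-2| × 6 = 12 cm
6–8 s: |-11| × 2 = 22 cm
8–14 s: |4| × 6 = 24 cm
14–19 s: |12| × 5 = 60 cm
Total distance = 118 cm

118 cm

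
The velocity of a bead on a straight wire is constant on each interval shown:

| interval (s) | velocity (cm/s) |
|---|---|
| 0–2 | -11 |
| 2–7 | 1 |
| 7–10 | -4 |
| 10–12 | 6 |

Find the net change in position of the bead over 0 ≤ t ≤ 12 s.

-17 cm

Net displacement equals the area under the velocity-time graph (areas below the axis count negative).
0–2 s: -11 × 2 = -22 cm
2–7 s: 1 × 5 = 5 cm
7–10 s: -4 × 3 = -12 cm
10–12 s: 6 × 2 = 12 cm
Net displacement = -17 cm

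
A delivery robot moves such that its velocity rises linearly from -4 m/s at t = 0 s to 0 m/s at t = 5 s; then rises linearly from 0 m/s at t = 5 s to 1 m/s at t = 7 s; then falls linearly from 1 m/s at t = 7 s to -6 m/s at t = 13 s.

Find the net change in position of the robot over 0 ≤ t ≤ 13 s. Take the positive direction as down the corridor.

-24 m

Net displacement equals the area under the velocity-time graph (areas below the axis count negative).
0–5 s: ½(-4 + 0)(5) = -10 m
5–7 s: ½(0 + 1)(2) = 1 m
7–13 s: ½(1 + -6)(6) = -15 m
Net displacement = -24 m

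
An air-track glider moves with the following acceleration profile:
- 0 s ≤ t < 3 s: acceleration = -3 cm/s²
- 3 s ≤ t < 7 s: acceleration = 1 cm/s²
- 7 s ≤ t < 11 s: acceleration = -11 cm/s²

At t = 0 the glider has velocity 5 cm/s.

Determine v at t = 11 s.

-44 cm/s

Δv equals the area under the a-t graph; then v = v₀ + Δv.
0–3 s: -3 × 3 = -9 cm/s
3–7 s: 1 × 4 = 4 cm/s
7–11 s: -11 × 4 = -44 cm/s
Δv = -49 cm/s, so v(11) = 5 + (-49) = -44 cm/s.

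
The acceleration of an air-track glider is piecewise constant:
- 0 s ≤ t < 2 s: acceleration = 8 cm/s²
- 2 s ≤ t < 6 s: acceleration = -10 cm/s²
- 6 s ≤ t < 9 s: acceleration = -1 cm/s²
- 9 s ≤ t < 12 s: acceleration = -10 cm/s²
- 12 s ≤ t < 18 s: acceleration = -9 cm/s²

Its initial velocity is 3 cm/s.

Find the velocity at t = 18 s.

-108 cm/s

Δv equals the area under the a-t graph; then v = v₀ + Δv.
0–2 s: 8 × 2 = 16 cm/s
2–6 s: -10 × 4 = -40 cm/s
6–9 s: -1 × 3 = -3 cm/s
9–12 s: -10 × 3 = -30 cm/s
12–18 s: -9 × 6 = -54 cm/s
Δv = -111 cm/s, so v(18) = 3 + (-111) = -108 cm/s.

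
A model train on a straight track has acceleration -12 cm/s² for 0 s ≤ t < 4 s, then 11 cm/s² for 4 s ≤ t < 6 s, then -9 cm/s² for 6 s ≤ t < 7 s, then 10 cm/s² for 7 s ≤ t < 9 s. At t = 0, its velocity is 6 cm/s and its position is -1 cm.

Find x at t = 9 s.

On each constant-a segment, Δv = aΔt and Δx = v₀Δt + ½aΔt²; chain segment to segment.
0–4 s: v starts 6 cm/s; Δx = 6·4 + ½·-12·4² = -72 cm; v ends -42 cm/s.
4–6 s: v starts -42 cm/s; Δx = -42·2 + ½·11·2² = -62 cm; v ends -20 cm/s.
6–7 s: v starts -20 cm/s; Δx = -20·1 + ½·-9·1² = -24.5 cm; v ends -29 cm/s.
7–9 s: v starts -29 cm/s; Δx = -29·2 + ½·10·2² = -38 cm; v ends -9 cm/s.
x(9) = -1 + Σ Δx = -197.5 cm.

-197.5 cm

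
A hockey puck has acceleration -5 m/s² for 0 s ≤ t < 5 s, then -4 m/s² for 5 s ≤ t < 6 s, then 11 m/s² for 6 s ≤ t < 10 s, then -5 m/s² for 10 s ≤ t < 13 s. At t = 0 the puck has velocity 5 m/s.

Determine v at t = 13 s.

Δv equals the area under the a-t graph; then v = v₀ + Δv.
0–5 s: -5 × 5 = -25 m/s
5–6 s: -4 × 1 = -4 m/s
6–10 s: 11 × 4 = 44 m/s
10–13 s: -5 × 3 = -15 m/s
Δv = 0 m/s, so v(13) = 5 + (0) = 5 m/s.

5 m/s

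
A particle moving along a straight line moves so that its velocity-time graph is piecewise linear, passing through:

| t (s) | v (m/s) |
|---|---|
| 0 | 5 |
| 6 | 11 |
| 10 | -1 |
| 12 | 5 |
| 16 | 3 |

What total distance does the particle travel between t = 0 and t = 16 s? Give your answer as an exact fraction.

Total distance travelled is ∫|v| dt — sum the magnitudes of each area piece.
0–6 s: |½(5 + 11)(6)| = 48 m
6–10 s: v = 0 at t = 29/3 s; triangle areas 121/6 + 1/6 = 61/3 m
10–12 s: v = 0 at t = 31/3 s; triangle areas 1/6 + 25/6 = 13/3 m
12–16 s: |½(5 + 3)(4)| = 16 m
Total distance = 266/3 m

266/3 m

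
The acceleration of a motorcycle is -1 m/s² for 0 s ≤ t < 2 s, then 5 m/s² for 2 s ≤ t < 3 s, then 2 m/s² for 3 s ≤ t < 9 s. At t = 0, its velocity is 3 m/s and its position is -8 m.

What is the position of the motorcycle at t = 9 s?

On each constant-a segment, Δv = aΔt and Δx = v₀Δt + ½aΔt²; chain segment to segment.
0–2 s: v starts 3 m/s; Δx = 3·2 + ½·-1·2² = 4 m; v ends 1 m/s.
2–3 s: v starts 1 m/s; Δx = 1·1 + ½·5·1² = 3.5 m; v ends 6 m/s.
3–9 s: v starts 6 m/s; Δx = 6·6 + ½·2·6² = 72 m; v ends 18 m/s.
x(9) = -8 + Σ Δx = 71.5 m.

71.5 m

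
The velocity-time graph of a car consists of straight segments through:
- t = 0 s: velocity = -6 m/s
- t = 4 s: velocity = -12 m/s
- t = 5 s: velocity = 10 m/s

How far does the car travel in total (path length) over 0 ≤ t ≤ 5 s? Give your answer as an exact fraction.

Distance (not displacement) is the total path length: add the absolute areas under v-t.
0–4 s: |½(-6 + -12)(4)| = 36 m
4–5 s: v = 0 at t = 50/11 s; triangle areas 36/11 + 25/11 = 61/11 m
Total distance = 457/11 m

457/11 m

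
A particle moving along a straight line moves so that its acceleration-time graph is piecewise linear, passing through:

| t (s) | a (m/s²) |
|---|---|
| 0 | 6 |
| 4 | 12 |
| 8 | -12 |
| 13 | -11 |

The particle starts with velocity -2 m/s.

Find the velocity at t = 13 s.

Δv equals the area under the a-t graph; then v = v₀ + Δv.
0–4 s: ½(6 + 12)(4) = 36 m/s
4–8 s: ½(12 + -12)(4) = 0 m/s
8–13 s: ½(-12 + -11)(5) = -57.5 m/s
Δv = -21.5 m/s, so v(13) = -2 + (-21.5) = -23.5 m/s.

-23.5 m/s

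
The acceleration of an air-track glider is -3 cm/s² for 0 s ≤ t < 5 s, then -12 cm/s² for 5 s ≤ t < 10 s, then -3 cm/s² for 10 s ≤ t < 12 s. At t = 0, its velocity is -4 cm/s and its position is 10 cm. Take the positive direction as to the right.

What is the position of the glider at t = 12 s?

-456.5 cm

On each constant-a segment, Δv = aΔt and Δx = v₀Δt + ½aΔt²; chain segment to segment.
0–5 s: v starts -4 cm/s; Δx = -4·5 + ½·-3·5² = -57.5 cm; v ends -19 cm/s.
5–10 s: v starts -19 cm/s; Δx = -19·5 + ½·-12·5² = -245 cm; v ends -79 cm/s.
10–12 s: v starts -79 cm/s; Δx = -79·2 + ½·-3·2² = -164 cm; v ends -85 cm/s.
x(12) = 10 + Σ Δx = -456.5 cm.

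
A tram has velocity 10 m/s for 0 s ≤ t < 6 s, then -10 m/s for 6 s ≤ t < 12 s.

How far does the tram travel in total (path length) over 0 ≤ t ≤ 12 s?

Distance (not displacement) is the total path length: add the absolute areas under v-t.
0–6 s: |10| × 6 = 60 m
6–12 s: |-10| × 6 = 60 m
Total distance = 120 m

120 m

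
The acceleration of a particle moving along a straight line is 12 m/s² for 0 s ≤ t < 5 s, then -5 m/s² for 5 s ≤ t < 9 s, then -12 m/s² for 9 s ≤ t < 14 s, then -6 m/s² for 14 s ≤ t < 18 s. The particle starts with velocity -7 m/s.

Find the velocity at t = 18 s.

Δv equals the area under the a-t graph; then v = v₀ + Δv.
0–5 s: 12 × 5 = 60 m/s
5–9 s: -5 × 4 = -20 m/s
9–14 s: -12 × 5 = -60 m/s
14–18 s: -6 × 4 = -24 m/s
Δv = -44 m/s, so v(18) = -7 + (-44) = -51 m/s.

-51 m/s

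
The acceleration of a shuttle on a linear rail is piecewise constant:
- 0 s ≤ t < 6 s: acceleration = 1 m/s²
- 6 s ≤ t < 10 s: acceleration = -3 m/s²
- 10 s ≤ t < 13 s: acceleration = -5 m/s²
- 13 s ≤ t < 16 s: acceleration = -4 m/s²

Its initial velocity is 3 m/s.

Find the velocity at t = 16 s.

-30 m/s

Δv equals the area under the a-t graph; then v = v₀ + Δv.
0–6 s: 1 × 6 = 6 m/s
6–10 s: -3 × 4 = -12 m/s
10–13 s: -5 × 3 = -15 m/s
13–16 s: -4 × 3 = -12 m/s
Δv = -33 m/s, so v(16) = 3 + (-33) = -30 m/s.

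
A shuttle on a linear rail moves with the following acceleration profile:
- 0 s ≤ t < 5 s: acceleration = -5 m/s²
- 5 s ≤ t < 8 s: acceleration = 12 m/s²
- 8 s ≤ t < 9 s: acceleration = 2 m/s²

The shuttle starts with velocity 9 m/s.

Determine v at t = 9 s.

22 m/s

Δv equals the area under the a-t graph; then v = v₀ + Δv.
0–5 s: -5 × 5 = -25 m/s
5–8 s: 12 × 3 = 36 m/s
8–9 s: 2 × 1 = 2 m/s
Δv = 13 m/s, so v(9) = 9 + (13) = 22 m/s.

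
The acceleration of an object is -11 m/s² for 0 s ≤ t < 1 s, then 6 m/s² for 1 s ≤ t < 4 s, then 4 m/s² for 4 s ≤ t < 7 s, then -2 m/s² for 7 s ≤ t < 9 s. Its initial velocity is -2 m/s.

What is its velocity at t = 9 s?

13 m/s

Δv equals the area under the a-t graph; then v = v₀ + Δv.
0–1 s: -11 × 1 = -11 m/s
1–4 s: 6 × 3 = 18 m/s
4–7 s: 4 × 3 = 12 m/s
7–9 s: -2 × 2 = -4 m/s
Δv = 15 m/s, so v(9) = -2 + (15) = 13 m/s.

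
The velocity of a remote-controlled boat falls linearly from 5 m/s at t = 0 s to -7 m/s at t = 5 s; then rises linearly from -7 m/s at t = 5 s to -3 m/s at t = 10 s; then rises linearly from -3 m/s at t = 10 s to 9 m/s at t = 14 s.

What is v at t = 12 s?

On 10–14 s the graph is linear from -3 to 9 m/s: v(12) = -3 + (9 − -3)·(12 − 10)/(14 − 10) = 3 m/s.

3 m/s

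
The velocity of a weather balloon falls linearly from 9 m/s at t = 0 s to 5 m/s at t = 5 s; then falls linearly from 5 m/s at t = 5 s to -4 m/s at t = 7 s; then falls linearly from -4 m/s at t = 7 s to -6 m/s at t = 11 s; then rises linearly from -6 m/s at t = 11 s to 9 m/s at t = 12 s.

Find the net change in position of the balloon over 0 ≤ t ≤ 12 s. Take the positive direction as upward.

Displacement is the signed area under the v-t curve.
0–5 s: ½(9 + 5)(5) = 35 m
5–7 s: ½(5 + -4)(2) = 1 m
7–11 s: ½(-4 + -6)(4) = -20 m
11–12 s: ½(-6 + 9)(1) = 1.5 m
Net displacement = 17.5 m

17.5 m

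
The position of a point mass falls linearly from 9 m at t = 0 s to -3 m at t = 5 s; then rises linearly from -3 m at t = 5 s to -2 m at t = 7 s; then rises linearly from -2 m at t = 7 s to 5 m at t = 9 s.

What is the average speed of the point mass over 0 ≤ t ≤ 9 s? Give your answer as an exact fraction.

Average speed = (total path length)/(elapsed time); on a piecewise-linear x-t graph the path length is Σ|Δx|.
0–5 s: |Δx| = |-3 − 9| = 12 m
5–7 s: |Δx| = |-2 − -3| = 1 m
7–9 s: |Δx| = |5 − -2| = 7 m
Total path = 20 m; average speed = 20/9 = 20/9 m/s.

20/9 m/s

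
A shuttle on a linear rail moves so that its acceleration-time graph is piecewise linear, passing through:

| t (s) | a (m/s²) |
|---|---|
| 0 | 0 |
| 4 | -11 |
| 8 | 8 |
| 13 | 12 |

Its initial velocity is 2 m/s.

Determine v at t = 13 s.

24 m/s

Δv equals the area under the a-t graph; then v = v₀ + Δv.
0–4 s: ½(0 + -11)(4) = -22 m/s
4–8 s: ½(-11 + 8)(4) = -6 m/s
8–13 s: ½(8 + 12)(5) = 50 m/s
Δv = 22 m/s, so v(13) = 2 + (22) = 24 m/s.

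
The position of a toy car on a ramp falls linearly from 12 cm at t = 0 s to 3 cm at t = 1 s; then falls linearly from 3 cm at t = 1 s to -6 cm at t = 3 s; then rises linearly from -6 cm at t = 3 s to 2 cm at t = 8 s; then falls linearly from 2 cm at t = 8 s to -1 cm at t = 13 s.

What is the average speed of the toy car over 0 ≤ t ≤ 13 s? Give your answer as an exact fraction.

Average speed = (total path length)/(elapsed time); on a piecewise-linear x-t graph the path length is Σ|Δx|.
0–1 s: |Δx| = |3 − 12| = 9 cm
1–3 s: |Δx| = |-6 − 3| = 9 cm
3–8 s: |Δx| = |2 − -6| = 8 cm
8–13 s: |Δx| = |-1 − 2| = 3 cm
Total path = 29 cm; average speed = 29/13 = 29/13 cm/s.

29/13 cm/s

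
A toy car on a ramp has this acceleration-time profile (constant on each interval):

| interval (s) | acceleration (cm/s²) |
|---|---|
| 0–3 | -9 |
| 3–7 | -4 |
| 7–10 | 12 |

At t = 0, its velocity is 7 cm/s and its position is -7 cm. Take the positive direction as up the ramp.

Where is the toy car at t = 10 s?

On each constant-a segment, Δv = aΔt and Δx = v₀Δt + ½aΔt²; chain segment to segment.
0–3 s: v starts 7 cm/s; Δx = 7·3 + ½·-9·3² = -19.5 cm; v ends -20 cm/s.
3–7 s: v starts -20 cm/s; Δx = -20·4 + ½·-4·4² = -112 cm; v ends -36 cm/s.
7–10 s: v starts -36 cm/s; Δx = -36·3 + ½·12·3² = -54 cm; v ends 0 cm/s.
x(10) = -7 + Σ Δx = -192.5 cm.

-192.5 cm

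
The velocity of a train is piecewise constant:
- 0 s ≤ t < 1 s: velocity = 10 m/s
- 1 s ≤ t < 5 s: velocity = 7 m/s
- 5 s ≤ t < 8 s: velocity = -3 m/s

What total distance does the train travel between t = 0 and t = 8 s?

Total distance travelled is ∫|v| dt — sum the magnitudes of each area piece.
0–1 s: |10| × 1 = 10 m
1–5 s: |7| × 4 = 28 m
5–8 s: |-3| × 3 = 9 m
Total distance = 47 m

47 m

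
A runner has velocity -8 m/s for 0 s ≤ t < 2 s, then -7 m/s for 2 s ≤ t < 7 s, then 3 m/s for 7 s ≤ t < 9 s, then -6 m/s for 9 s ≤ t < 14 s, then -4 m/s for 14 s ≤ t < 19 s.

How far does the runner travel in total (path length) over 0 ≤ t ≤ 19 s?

Distance (not displacement) is the total path length: add the absolute areas under v-t.
0–2 s: |-8| × 2 = 16 m
2–7 s: |-7| × 5 = 35 m
7–9 s: |3| × 2 = 6 m
9–14 s: |-6| × 5 = 30 m
14–19 s: |-4| × 5 = 20 m
Total distance = 107 m

107 m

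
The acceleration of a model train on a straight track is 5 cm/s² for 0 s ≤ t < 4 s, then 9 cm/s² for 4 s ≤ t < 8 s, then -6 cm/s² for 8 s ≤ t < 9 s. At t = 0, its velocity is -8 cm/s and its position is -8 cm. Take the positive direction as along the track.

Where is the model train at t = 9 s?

On each constant-a segment, Δv = aΔt and Δx = v₀Δt + ½aΔt²; chain segment to segment.
0–4 s: v starts -8 cm/s; Δx = -8·4 + ½·5·4² = 8 cm; v ends 12 cm/s.
4–8 s: v starts 12 cm/s; Δx = 12·4 + ½·9·4² = 120 cm; v ends 48 cm/s.
8–9 s: v starts 48 cm/s; Δx = 48·1 + ½·-6·1² = 45 cm; v ends 42 cm/s.
x(9) = -8 + Σ Δx = 165 cm.

165 cm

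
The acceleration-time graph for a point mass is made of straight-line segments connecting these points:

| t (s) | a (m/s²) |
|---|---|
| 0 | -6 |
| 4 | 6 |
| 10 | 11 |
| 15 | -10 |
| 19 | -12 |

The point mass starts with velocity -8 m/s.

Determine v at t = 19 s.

1.5 m/s

Δv equals the area under the a-t graph; then v = v₀ + Δv.
0–4 s: ½(-6 + 6)(4) = 0 m/s
4–10 s: ½(6 + 11)(6) = 51 m/s
10–15 s: ½(11 + -10)(5) = 2.5 m/s
15–19 s: ½(-10 + -12)(4) = -44 m/s
Δv = 9.5 m/s, so v(19) = -8 + (9.5) = 1.5 m/s.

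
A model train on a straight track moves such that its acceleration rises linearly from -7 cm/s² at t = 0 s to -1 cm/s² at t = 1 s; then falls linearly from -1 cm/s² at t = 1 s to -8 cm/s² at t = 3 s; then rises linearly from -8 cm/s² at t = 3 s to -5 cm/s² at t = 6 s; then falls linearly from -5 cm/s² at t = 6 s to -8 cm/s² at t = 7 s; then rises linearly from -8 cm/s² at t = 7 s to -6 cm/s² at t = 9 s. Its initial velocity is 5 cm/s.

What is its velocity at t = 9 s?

Δv equals the area under the a-t graph; then v = v₀ + Δv.
0–1 s: ½(-7 + -1)(1) = -4 cm/s
1–3 s: ½(-1 + -8)(2) = -9 cm/s
3–6 s: ½(-8 + -5)(3) = -19.5 cm/s
6–7 s: ½(-5 + -8)(1) = -6.5 cm/s
7–9 s: ½(-8 + -6)(2) = -14 cm/s
Δv = -53 cm/s, so v(9) = 5 + (-53) = -48 cm/s.

-48 cm/s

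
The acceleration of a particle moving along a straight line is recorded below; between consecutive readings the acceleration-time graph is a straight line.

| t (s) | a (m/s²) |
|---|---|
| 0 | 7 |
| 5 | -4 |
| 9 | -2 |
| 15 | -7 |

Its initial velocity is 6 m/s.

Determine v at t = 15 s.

Δv equals the area under the a-t graph; then v = v₀ + Δv.
0–5 s: ½(7 + -4)(5) = 7.5 m/s
5–9 s: ½(-4 + -2)(4) = -12 m/s
9–15 s: ½(-2 + -7)(6) = -27 m/s
Δv = -31.5 m/s, so v(15) = 6 + (-31.5) = -25.5 m/s.

-25.5 m/s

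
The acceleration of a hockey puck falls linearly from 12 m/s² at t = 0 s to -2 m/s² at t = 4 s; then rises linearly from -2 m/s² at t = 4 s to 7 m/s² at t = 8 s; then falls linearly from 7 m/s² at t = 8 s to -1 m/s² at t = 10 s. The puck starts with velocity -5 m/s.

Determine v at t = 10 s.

Δv equals the area under the a-t graph; then v = v₀ + Δv.
0–4 s: ½(12 + -2)(4) = 20 m/s
4–8 s: ½(-2 + 7)(4) = 10 m/s
8–10 s: ½(7 + -1)(2) = 6 m/s
Δv = 36 m/s, so v(10) = -5 + (36) = 31 m/s.

31 m/s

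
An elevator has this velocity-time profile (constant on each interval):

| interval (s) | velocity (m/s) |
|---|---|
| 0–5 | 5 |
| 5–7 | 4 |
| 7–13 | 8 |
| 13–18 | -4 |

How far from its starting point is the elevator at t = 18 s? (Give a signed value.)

61 m

Net displacement equals the area under the velocity-time graph (areas below the axis count negative).
0–5 s: 5 × 5 = 25 m
5–7 s: 4 × 2 = 8 m
7–13 s: 8 × 6 = 48 m
13–18 s: -4 × 5 = -20 m
Net displacement = 61 m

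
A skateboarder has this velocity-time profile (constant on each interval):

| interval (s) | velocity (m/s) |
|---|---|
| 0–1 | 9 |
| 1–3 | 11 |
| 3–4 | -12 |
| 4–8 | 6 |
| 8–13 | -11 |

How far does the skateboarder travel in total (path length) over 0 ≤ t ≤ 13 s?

122 m

Distance (not displacement) is the total path length: add the absolute areas under v-t.
0–1 s: |9| × 1 = 9 m
1–3 s: |11| × 2 = 22 m
3–4 s: |-12| × 1 = 12 m
4–8 s: |6| × 4 = 24 m
8–13 s: |-11| × 5 = 55 m
Total distance = 122 m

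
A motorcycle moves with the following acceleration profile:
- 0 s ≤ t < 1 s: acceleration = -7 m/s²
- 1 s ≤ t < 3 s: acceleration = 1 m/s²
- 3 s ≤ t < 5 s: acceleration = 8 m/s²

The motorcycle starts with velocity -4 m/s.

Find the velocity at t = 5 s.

7 m/s

Δv equals the area under the a-t graph; then v = v₀ + Δv.
0–1 s: -7 × 1 = -7 m/s
1–3 s: 1 × 2 = 2 m/s
3–5 s: 8 × 2 = 16 m/s
Δv = 11 m/s, so v(5) = -4 + (11) = 7 m/s.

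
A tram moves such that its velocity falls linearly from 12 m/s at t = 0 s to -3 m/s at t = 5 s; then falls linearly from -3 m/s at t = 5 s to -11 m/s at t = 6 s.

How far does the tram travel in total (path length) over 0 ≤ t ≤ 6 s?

Distance (not displacement) is the total path length: add the absolute areas under v-t.
0–5 s: v = 0 at t = 4 s; triangle areas 24 + 1.5 = 25.5 m
5–6 s: |½(-3 + -11)(1)| = 7 m
Total distance = 32.5 m

32.5 m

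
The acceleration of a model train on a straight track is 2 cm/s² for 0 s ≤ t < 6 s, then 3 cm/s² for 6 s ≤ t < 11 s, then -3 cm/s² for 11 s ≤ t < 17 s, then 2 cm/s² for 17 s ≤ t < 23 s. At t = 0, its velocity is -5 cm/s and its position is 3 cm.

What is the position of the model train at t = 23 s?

On each constant-a segment, Δv = aΔt and Δx = v₀Δt + ½aΔt²; chain segment to segment.
0–6 s: v starts -5 cm/s; Δx = -5·6 + ½·2·6² = 6 cm; v ends 7 cm/s.
6–11 s: v starts 7 cm/s; Δx = 7·5 + ½·3·5² = 72.5 cm; v ends 22 cm/s.
11–17 s: v starts 22 cm/s; Δx = 22·6 + ½·-3·6² = 78 cm; v ends 4 cm/s.
17–23 s: v starts 4 cm/s; Δx = 4·6 + ½·2·6² = 60 cm; v ends 16 cm/s.
x(23) = 3 + Σ Δx = 219.5 cm.

219.5 cm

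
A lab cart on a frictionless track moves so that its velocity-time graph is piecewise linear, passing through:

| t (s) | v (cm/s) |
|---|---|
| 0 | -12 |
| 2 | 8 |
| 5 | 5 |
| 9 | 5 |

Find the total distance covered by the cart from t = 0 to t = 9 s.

49.9 cm

Total distance travelled is ∫|v| dt — sum the magnitudes of each area piece.
0–2 s: v = 0 at t = 1.2 s; triangle areas 7.2 + 3.2 = 10.4 cm
2–5 s: |½(8 + 5)(3)| = 19.5 cm
5–9 s: |5| × 4 = 20 cm
Total distance = 49.9 cm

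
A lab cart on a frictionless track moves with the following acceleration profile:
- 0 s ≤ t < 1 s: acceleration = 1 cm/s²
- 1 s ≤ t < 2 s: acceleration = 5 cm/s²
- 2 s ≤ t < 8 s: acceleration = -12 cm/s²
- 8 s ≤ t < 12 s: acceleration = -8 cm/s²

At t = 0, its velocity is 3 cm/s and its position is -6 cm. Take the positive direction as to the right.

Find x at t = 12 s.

On each constant-a segment, Δv = aΔt and Δx = v₀Δt + ½aΔt²; chain segment to segment.
0–1 s: v starts 3 cm/s; Δx = 3·1 + ½·1·1² = 3.5 cm; v ends 4 cm/s.
1–2 s: v starts 4 cm/s; Δx = 4·1 + ½·5·1² = 6.5 cm; v ends 9 cm/s.
2–8 s: v starts 9 cm/s; Δx = 9·6 + ½·-12·6² = -162 cm; v ends -63 cm/s.
8–12 s: v starts -63 cm/s; Δx = -63·4 + ½·-8·4² = -316 cm; v ends -95 cm/s.
x(12) = -6 + Σ Δx = -474 cm.

-474 cm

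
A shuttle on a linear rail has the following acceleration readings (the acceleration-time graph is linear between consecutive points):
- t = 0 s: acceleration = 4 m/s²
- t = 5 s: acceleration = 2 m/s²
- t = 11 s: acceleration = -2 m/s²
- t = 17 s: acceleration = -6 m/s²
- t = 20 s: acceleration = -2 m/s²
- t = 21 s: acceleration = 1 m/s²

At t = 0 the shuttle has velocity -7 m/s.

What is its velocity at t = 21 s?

-28.5 m/s

Δv equals the area under the a-t graph; then v = v₀ + Δv.
0–5 s: ½(4 + 2)(5) = 15 m/s
5–11 s: ½(2 + -2)(6) = 0 m/s
11–17 s: ½(-2 + -6)(6) = -24 m/s
17–20 s: ½(-6 + -2)(3) = -12 m/s
20–21 s: ½(-2 + 1)(1) = -0.5 m/s
Δv = -21.5 m/s, so v(21) = -7 + (-21.5) = -28.5 m/s.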